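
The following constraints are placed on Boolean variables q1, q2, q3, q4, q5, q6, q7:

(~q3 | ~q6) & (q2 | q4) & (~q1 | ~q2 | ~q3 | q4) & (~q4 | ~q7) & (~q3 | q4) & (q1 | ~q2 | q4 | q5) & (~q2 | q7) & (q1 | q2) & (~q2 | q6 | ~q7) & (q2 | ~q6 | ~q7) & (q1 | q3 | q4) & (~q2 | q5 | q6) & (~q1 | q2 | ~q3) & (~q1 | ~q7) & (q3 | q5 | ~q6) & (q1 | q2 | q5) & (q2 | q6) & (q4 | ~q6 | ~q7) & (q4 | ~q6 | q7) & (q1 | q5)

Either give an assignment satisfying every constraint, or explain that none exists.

Try q1 = False:
  (q1 | q2) forces q2 = True.
  (~q2 | q7) forces q7 = True.
  (~q4 | ~q7) forces q4 = False.
  (~q3 | q4) forces q3 = False.
  clause (q1 | q3 | q4) is falsified — backtrack.
So q1 = True.
  then (~q1 | ~q7) forces q7 = False.
  then (~q2 | q7) forces q2 = False.
  then (~q1 | q2 | ~q3) forces q3 = False.
  then (q2 | q6) forces q6 = True.
  then (q4 | ~q6 | q7) forces q4 = True.
  then (q3 | q5 | ~q6) forces q5 = True.
All clauses satisfied.

q1 = True, q2 = False, q3 = False, q4 = True, q5 = True, q6 = True, q7 = False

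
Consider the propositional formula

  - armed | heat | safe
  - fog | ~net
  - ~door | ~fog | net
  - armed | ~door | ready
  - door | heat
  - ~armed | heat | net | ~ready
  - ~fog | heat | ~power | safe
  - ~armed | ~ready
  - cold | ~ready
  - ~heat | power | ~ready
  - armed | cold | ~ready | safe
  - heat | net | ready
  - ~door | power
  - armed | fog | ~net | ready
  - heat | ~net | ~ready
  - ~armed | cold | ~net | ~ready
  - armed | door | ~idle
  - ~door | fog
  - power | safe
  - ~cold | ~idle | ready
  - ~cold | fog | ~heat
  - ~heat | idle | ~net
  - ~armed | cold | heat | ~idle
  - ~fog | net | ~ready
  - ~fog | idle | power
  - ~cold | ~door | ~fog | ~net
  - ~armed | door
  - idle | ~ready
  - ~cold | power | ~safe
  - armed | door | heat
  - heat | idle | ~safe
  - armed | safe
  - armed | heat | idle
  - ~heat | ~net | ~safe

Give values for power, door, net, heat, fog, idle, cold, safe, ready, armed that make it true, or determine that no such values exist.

Set power = False.
  then (~door | power) forces door = False.
  then (power | safe) forces safe = True.
  then (~armed | door) forces armed = False.
  then (~cold | power | ~safe) forces cold = False.
  then (armed | door | heat) forces heat = True.
  then (~heat | ~net | ~safe) forces net = False.
  then (cold | ~ready) forces ready = False.
  then (armed | door | ~idle) forces idle = False.
  then (~fog | idle | power) forces fog = False.
All clauses satisfied.

power=F; door=F; net=F; heat=T; fog=F; idle=F; cold=F; safe=T; ready=F; armed=F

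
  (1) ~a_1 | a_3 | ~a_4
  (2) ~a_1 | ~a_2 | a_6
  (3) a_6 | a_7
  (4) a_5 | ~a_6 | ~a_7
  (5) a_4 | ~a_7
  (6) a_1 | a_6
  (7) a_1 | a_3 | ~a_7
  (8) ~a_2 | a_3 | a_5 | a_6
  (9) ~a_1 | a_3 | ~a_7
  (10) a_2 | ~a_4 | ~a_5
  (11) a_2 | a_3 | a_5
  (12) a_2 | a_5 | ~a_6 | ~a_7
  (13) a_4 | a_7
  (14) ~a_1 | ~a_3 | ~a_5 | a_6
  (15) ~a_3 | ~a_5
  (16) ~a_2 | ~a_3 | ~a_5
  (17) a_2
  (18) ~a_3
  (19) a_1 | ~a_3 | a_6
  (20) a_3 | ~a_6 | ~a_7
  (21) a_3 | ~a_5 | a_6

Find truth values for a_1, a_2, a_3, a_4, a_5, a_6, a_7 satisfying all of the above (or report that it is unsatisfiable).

a_1: False; a_2: True; a_3: False; a_4: True; a_5: False; a_6: True; a_7: False

Unit clause (a_2) forces a_2 = True.
Unit clause (~a_3) forces a_3 = False.
Try a_1 = True:
  (~a_1 | a_3 | ~a_4) forces a_4 = False.
  (~a_1 | ~a_2 | a_6) forces a_6 = True.
  (a_4 | ~a_7) forces a_7 = False.
  clause (a_4 | a_7) is falsified — backtrack.
So a_1 = False.
  then (a_1 | a_6) forces a_6 = True.
  then (a_1 | a_3 | ~a_7) forces a_7 = False.
  then (a_4 | a_7) forces a_4 = True.
Set a_5 = False.
All clauses satisfied.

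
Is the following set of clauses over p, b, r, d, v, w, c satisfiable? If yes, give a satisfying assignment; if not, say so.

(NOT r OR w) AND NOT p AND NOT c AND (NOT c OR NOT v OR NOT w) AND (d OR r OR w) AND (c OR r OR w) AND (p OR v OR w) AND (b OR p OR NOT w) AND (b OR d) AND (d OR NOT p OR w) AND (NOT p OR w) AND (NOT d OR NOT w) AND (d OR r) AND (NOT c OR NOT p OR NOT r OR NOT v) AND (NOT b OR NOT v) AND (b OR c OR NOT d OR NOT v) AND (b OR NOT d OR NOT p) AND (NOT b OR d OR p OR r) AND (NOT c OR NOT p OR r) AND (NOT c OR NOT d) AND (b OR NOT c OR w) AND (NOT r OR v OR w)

Unit clause (NOT p) forces p = False.
Unit clause (NOT c) forces c = False.
Try b = False:
  (b OR p OR NOT w) forces w = False.
  (NOT r OR w) forces r = False.
  clause (c OR r OR w) is falsified — backtrack.
So b = True.
  then (NOT b OR NOT v) forces v = False.
  then (p OR v OR w) forces w = True.
  then (NOT d OR NOT w) forces d = False.
  then (d OR r) forces r = True.
All clauses satisfied.

p = False, b = True, r = True, d = False, v = False, w = True, c = False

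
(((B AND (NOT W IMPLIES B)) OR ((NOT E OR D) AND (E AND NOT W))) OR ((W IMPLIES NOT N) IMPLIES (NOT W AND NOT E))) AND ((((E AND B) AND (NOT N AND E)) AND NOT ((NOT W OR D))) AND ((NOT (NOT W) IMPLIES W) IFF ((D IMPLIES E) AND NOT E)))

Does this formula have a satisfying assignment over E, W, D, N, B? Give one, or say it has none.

Unsatisfiable

Case W = True: the formula simplifies to (B OR N) AND ((((E AND B) AND (NOT N AND E)) AND NOT D) AND ((D IMPLIES E) AND NOT E)).
  E = True: the conjunct NOT E is False.
  E = False: the conjunct E is False.
Case W = False: the conjunct NOT ((NOT W OR D)) becomes NOT ((True OR D)) = False.
Both cases fail — unsatisfiable.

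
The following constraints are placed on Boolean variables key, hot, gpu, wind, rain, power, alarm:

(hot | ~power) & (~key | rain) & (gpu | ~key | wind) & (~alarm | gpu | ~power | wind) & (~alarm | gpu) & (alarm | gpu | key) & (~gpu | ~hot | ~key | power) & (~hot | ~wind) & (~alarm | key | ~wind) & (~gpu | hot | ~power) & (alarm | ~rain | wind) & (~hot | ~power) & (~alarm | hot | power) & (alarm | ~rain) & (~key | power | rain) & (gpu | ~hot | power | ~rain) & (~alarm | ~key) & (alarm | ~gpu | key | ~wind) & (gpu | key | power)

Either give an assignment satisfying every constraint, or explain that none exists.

Try key = True:
  (~key | rain) forces rain = True.
  (alarm | ~rain) forces alarm = True.
  clause (~alarm | ~key) is falsified — backtrack.
So key = False.
Set hot = True.
  then (~hot | ~wind) forces wind = False.
  then (~hot | ~power) forces power = False.
  then (gpu | key | power) forces gpu = True.
Set rain = False.
Set alarm = True.
All clauses satisfied.

key = False; hot = True; gpu = True; wind = False; rain = False; power = False; alarm = True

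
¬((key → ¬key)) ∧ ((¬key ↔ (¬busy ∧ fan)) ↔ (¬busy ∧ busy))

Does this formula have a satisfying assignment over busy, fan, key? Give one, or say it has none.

busy = False, fan = True, key = True

  ¬((key → ¬key)) = True
    key → ¬key = False
      ¬key = False
  (¬key ↔ (¬busy ∧ fan)) ↔ (¬busy ∧ busy) = True
    ¬key ↔ (¬busy ∧ fan) = False
      ¬key = False
      ¬busy ∧ fan = True
        ¬busy = True
    ¬busy ∧ busy = False
      ¬busy = True
Both conjuncts True, so the formula holds.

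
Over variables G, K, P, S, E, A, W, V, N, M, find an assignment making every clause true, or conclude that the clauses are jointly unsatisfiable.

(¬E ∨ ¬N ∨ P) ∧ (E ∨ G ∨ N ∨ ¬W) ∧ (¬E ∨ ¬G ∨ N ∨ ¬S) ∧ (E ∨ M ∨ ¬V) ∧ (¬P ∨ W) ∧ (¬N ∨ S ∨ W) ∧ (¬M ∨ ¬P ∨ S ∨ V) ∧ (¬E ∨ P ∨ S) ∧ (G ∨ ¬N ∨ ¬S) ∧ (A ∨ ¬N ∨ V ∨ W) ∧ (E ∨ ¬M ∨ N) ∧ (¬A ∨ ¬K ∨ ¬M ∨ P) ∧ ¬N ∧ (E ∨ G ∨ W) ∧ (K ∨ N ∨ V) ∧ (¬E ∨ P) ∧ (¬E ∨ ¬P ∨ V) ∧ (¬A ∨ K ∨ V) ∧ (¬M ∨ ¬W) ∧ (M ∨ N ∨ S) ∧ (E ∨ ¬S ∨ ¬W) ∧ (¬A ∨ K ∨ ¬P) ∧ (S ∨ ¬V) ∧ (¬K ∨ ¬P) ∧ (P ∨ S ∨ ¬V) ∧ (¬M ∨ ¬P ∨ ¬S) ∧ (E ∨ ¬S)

G = False; K = False; P = True; S = True; E = True; A = False; W = True; V = True; N = False; M = False

Unit clause (¬N) forces N = False.
Set G = False.
Try K = True:
  (¬K ∨ ¬P) forces P = False.
  (¬E ∨ P) forces E = False.
  (E ∨ G ∨ N ∨ ¬W) forces W = False.
  clause (E ∨ G ∨ W) is falsified — backtrack.
So K = False.
  then (K ∨ N ∨ V) forces V = True.
  then (S ∨ ¬V) forces S = True.
  then (E ∨ ¬S) forces E = True.
  then (¬E ∨ P) forces P = True.
  then (¬A ∨ K ∨ ¬P) forces A = False.
  then (¬M ∨ ¬P ∨ ¬S) forces M = False.
  then (¬P ∨ W) forces W = True.
All clauses satisfied.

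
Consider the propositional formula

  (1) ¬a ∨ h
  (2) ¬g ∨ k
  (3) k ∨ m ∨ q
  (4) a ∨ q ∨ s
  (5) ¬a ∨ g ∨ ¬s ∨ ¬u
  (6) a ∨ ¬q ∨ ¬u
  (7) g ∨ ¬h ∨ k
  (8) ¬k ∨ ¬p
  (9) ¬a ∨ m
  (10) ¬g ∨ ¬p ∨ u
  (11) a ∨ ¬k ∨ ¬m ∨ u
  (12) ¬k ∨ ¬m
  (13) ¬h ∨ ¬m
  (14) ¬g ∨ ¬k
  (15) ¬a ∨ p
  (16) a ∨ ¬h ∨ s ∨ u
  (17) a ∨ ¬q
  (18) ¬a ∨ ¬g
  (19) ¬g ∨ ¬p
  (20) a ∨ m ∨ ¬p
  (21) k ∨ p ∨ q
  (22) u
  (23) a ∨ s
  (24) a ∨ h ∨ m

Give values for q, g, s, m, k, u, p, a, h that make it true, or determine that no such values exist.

q=F, g=F, s=T, m=T, k=F, u=T, p=T, a=F, h=F

Unit clause (u) forces u = True.
Try q = True:
  (a ∨ ¬q ∨ ¬u) forces a = True.
  (¬a ∨ h) forces h = True.
  (¬a ∨ m) forces m = True.
  clause (¬h ∨ ¬m) is falsified — backtrack.
So q = False.
Set g = False.
Try s = False:
  (a ∨ q ∨ s) forces a = True.
  (¬a ∨ h) forces h = True.
  (g ∨ ¬h ∨ k) forces k = True.
  (¬k ∨ ¬p) forces p = False.
  clause (¬a ∨ p) is falsified — backtrack.
So s = True.
  then (¬a ∨ g ∨ ¬s ∨ ¬u) forces a = False.
Set m = True.
  then (¬k ∨ ¬m) forces k = False.
  then (¬h ∨ ¬m) forces h = False.
  then (k ∨ p ∨ q) forces p = True.
All clauses satisfied.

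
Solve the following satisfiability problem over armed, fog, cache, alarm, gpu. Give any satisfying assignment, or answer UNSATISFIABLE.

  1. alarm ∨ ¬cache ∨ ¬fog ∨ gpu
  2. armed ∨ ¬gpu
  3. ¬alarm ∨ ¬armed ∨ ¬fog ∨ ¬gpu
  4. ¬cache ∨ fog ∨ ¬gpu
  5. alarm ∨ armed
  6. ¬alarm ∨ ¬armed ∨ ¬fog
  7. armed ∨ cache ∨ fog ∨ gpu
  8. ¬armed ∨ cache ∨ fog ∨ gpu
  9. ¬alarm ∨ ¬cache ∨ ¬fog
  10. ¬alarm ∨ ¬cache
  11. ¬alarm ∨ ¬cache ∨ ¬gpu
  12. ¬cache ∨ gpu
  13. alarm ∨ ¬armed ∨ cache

Set armed = True.
Set fog = True.
  then (¬alarm ∨ ¬armed ∨ ¬fog) forces alarm = False.
  then (alarm ∨ ¬armed ∨ cache) forces cache = True.
  then (alarm ∨ ¬cache ∨ ¬fog ∨ gpu) forces gpu = True.
All clauses satisfied.

armed: True, fog: True, cache: True, alarm: False, gpu: True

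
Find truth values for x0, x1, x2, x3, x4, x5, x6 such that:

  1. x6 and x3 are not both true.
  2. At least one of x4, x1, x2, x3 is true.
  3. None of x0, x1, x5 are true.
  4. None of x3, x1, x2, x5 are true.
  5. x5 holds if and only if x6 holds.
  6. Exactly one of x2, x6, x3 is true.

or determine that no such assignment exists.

Case x0 = True:
  Constraint (3) is violated (x0=T) — contradiction.
Case x0 = False:
  (3) forces x1 = False.
  (3) forces x5 = False.
  (4) forces x3 = False.
  (4) forces x2 = False.
  (2) with x1=F, x2=F, x3=F forces x4 = True.
  (5) with x5=F forces x6 = False.
  Constraint (6) is violated (x2=F, x6=F, x3=F) — contradiction.
Both cases fail — unsatisfiable.

Unsatisfiable — no assignment works.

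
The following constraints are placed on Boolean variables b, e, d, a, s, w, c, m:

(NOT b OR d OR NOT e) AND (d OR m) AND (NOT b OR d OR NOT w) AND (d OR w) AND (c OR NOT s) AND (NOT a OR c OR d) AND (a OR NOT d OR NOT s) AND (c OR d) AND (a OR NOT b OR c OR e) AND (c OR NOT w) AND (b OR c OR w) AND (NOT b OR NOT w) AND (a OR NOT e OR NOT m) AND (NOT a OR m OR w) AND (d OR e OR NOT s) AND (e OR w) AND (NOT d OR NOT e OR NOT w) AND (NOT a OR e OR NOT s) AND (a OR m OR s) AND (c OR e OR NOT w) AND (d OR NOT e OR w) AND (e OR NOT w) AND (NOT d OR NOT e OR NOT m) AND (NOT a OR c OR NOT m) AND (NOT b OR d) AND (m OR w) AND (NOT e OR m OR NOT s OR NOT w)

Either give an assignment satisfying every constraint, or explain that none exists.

b = False, e = True, d = False, a = True, s = False, w = True, c = True, m = True

Try b = True:
  (NOT b OR NOT w) forces w = False.
  (d OR w) forces d = True.
  (e OR w) forces e = True.
  (NOT d OR NOT e OR NOT m) forces m = False.
  clause (m OR w) is falsified — backtrack.
So b = False.
Set e = True.
Try d = True:
  (NOT d OR NOT e OR NOT w) forces w = False.
  (b OR c OR w) forces c = True.
  (NOT d OR NOT e OR NOT m) forces m = False.
  clause (m OR w) is falsified — backtrack.
So d = False.
  then (d OR m) forces m = True.
  then (d OR w) forces w = True.
  then (c OR d) forces c = True.
  then (a OR NOT e OR NOT m) forces a = True.
Set s = False.
All clauses satisfied.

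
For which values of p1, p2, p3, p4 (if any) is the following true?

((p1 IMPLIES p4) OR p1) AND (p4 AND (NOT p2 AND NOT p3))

p1: True; p2: False; p3: False; p4: True

  (p1 IMPLIES p4) OR p1 = True
    p1 IMPLIES p4 = True
  p4 AND (NOT p2 AND NOT p3) = True
    NOT p2 AND NOT p3 = True
      NOT p2 = True
      NOT p3 = True
Both conjuncts True, so the formula holds.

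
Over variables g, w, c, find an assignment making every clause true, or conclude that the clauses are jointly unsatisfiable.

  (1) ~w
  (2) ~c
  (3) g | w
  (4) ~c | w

g = True, w = False, c = False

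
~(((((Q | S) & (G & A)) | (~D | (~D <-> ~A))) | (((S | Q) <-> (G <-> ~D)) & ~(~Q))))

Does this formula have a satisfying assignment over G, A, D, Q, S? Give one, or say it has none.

G=F, A=F, D=T, Q=F, S=T

  ~(((((Q | S) & (G & A)) | (~D | (~D <-> ~A))) | (((S | Q) <-> (G <-> ~D)) & ~(~Q)))) = True
    (((Q | S) & (G & A)) | (~D | (~D <-> ~A))) | (((S | Q) <-> (G <-> ~D)) & ~(~Q)) = False
      ((Q | S) & (G & A)) | (~D | (~D <-> ~A)) = False
        (Q | S) & (G & A) = False
          Q | S = True
          G & A = False
        ~D | (~D <-> ~A) = False
          ~D = False
          ~D <-> ~A = False
            ~D = False
            ~A = True
      ((S | Q) <-> (G <-> ~D)) & ~(~Q) = False
        (S | Q) <-> (G <-> ~D) = True
          S | Q = True
          G <-> ~D = True
            ~D = False
        ~(~Q) = False
          ~Q = True
The formula evaluates to True.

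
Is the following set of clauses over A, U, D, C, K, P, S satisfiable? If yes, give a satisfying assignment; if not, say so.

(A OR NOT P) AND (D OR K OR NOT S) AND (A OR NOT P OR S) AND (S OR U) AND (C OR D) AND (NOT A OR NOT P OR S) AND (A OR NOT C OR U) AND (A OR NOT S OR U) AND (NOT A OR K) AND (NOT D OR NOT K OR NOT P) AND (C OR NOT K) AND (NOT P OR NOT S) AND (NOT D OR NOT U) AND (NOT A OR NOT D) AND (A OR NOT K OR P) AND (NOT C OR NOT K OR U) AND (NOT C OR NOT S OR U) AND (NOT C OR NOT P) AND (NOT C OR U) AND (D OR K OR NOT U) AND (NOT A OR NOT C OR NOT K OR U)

Set A = True.
  then (NOT A OR K) forces K = True.
  then (C OR NOT K) forces C = True.
  then (NOT A OR NOT D) forces D = False.
  then (NOT C OR NOT K OR U) forces U = True.
  then (NOT C OR NOT P) forces P = False.
Set S = False.
All clauses satisfied.

A=T, U=T, D=F, C=T, K=T, P=F, S=F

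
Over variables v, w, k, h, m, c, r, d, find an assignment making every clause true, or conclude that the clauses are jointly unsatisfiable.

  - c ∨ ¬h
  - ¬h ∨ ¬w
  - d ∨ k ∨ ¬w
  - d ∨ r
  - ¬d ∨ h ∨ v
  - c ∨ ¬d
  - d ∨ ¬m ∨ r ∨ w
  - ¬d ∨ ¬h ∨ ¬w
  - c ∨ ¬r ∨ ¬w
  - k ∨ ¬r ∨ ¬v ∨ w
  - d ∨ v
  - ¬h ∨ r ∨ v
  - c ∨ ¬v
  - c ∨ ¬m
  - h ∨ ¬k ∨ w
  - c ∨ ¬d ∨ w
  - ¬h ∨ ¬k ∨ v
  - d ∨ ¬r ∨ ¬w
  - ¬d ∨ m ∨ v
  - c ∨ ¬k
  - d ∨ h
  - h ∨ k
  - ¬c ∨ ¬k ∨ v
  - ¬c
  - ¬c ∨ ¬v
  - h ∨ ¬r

UNSATISFIABLE

Case c = True:
  Clause (¬c) is falsified — contradiction.
Case c = False:
  (c ∨ ¬h) forces h = False.
  (c ∨ ¬d) forces d = False.
  Clause (d ∨ h) is falsified — contradiction.
Both cases fail, so the formula is unsatisfiable.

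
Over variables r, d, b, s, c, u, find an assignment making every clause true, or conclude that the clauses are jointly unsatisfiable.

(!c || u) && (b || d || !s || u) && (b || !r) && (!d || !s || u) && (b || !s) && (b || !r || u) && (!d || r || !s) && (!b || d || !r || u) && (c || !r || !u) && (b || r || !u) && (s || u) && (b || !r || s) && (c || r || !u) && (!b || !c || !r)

Set r = False.
Set d = False.
Try b = False:
  (b || !s) forces s = False.
  (b || r || !u) forces u = False.
  clause (s || u) is falsified — backtrack.
So b = True.
Set s = False.
  then (s || u) forces u = True.
  then (c || r || !u) forces c = True.
All clauses satisfied.

r=F; d=F; b=T; s=F; c=T; u=T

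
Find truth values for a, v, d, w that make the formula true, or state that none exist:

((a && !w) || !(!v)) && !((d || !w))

a = True, v = True, d = False, w = True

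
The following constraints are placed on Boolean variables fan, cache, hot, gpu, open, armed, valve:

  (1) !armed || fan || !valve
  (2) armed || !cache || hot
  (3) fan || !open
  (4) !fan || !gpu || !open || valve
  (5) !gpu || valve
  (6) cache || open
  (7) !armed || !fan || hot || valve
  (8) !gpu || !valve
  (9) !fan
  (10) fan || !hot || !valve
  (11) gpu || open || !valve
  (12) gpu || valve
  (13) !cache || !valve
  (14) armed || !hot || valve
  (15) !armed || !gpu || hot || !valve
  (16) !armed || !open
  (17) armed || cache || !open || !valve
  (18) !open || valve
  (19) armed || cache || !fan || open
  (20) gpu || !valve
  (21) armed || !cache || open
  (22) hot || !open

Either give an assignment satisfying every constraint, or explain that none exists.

UNSATISFIABLE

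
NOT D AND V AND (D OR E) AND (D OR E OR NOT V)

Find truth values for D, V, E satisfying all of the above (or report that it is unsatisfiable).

D = False, V = True, E = True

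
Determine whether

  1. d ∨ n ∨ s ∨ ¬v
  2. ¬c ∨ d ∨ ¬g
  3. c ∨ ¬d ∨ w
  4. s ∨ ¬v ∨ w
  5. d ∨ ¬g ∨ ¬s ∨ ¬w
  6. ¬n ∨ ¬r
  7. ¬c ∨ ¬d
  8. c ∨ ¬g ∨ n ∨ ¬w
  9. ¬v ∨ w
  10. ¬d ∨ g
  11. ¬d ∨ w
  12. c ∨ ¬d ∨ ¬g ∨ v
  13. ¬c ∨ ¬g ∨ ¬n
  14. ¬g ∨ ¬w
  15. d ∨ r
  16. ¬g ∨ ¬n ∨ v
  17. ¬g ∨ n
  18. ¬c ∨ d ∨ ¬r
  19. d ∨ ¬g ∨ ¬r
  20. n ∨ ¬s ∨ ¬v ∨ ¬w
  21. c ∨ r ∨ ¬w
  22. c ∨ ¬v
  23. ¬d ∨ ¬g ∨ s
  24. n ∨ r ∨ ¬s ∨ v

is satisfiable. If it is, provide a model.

c = False, r = True, w = True, v = False, g = False, d = False, s = True, n = False

Try c = True:
  (¬c ∨ ¬d) forces d = False.
  (¬c ∨ d ∨ ¬g) forces g = False.
  (d ∨ r) forces r = True.
  clause (¬c ∨ d ∨ ¬r) is falsified — backtrack.
So c = False.
  then (c ∨ ¬v) forces v = False.
Try r = False:
  (d ∨ r) forces d = True.
  (c ∨ ¬d ∨ w) forces w = True.
  clause (c ∨ r ∨ ¬w) is falsified — backtrack.
So r = True.
  then (¬n ∨ ¬r) forces n = False.
  then (¬g ∨ n) forces g = False.
  then (¬d ∨ g) forces d = False.
Set w = True.
Set s = True.
All clauses satisfied.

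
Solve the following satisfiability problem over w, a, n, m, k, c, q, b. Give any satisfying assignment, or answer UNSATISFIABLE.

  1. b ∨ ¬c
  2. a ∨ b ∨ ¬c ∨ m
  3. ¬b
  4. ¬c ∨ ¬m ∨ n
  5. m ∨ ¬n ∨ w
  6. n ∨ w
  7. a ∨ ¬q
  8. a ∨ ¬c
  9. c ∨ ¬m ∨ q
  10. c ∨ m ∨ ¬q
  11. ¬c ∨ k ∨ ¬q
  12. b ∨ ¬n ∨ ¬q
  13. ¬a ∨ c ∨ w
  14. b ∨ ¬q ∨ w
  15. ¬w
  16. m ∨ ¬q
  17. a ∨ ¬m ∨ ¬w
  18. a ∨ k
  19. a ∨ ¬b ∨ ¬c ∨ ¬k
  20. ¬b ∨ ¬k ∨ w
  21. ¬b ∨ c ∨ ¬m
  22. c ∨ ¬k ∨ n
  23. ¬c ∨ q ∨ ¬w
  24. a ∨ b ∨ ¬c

Case w = True:
  Clause (¬w) is falsified — contradiction.
Case w = False:
  (¬b) forces b = False.
  (b ∨ ¬c) forces c = False.
  (n ∨ w) forces n = True.
  (m ∨ ¬n ∨ w) forces m = True.
  (c ∨ ¬m ∨ q) forces q = True.
  Clause (b ∨ ¬n ∨ ¬q) is falsified — contradiction.
Both cases fail, so the formula is unsatisfiable.

UNSATISFIABLE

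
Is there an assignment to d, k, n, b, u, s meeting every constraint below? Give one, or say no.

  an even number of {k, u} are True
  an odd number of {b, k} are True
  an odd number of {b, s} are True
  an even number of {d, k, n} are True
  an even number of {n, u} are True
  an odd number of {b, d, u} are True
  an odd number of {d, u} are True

d = False; k = True; n = True; b = False; u = True; s = True

{k, u}: 2 true → even ✓
{b, k}: 1 true → odd ✓
{b, s}: 1 true → odd ✓
{d, k, n}: 2 true → even ✓
{n, u}: 2 true → even ✓
{b, d, u}: 1 true → odd ✓
{d, u}: 1 true → odd ✓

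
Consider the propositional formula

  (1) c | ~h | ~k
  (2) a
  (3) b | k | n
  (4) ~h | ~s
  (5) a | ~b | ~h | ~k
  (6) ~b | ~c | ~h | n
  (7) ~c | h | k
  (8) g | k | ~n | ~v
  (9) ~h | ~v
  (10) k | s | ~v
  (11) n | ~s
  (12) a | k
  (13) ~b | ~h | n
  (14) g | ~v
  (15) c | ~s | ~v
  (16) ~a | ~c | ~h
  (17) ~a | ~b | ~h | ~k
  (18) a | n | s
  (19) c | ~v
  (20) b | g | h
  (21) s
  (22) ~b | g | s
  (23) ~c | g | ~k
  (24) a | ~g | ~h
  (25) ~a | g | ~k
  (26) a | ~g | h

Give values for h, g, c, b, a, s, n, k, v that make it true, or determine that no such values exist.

Unit clause (a) forces a = True.
Unit clause (s) forces s = True.
In (~h | ~s) only ~h is left, so h = False.
In (n | ~s) only n is left, so n = True.
Set g = True.
Set c = False.
  then (c | ~s | ~v) forces v = False.
Set b = True.
Set k = False.
All clauses satisfied.

h: False, g: True, c: False, b: True, a: True, s: True, n: True, k: False, v: False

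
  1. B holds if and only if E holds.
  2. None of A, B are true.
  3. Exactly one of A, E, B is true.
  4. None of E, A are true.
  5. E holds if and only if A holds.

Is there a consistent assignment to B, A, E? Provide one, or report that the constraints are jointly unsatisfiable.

Case B = True:
  Constraint (2) is violated (B=T) — contradiction.
Case B = False:
  (1) with B=F forces E = False.
  (2) forces A = False.
  Constraint (3) is violated (A=F, E=F, B=F) — contradiction.
Both cases fail — unsatisfiable.

The formula is unsatisfiable.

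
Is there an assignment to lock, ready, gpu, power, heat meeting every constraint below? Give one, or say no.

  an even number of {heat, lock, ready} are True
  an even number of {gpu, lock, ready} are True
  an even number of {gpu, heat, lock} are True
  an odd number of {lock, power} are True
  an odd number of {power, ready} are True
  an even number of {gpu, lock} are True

lock: False; ready: False; gpu: False; power: True; heat: False

{heat, lock, ready}: 0 true → even ✓
{gpu, lock, ready}: 0 true → even ✓
{gpu, heat, lock}: 0 true → even ✓
{lock, power}: 1 true → odd ✓
{power, ready}: 1 true → odd ✓
{gpu, lock}: 0 true → even ✓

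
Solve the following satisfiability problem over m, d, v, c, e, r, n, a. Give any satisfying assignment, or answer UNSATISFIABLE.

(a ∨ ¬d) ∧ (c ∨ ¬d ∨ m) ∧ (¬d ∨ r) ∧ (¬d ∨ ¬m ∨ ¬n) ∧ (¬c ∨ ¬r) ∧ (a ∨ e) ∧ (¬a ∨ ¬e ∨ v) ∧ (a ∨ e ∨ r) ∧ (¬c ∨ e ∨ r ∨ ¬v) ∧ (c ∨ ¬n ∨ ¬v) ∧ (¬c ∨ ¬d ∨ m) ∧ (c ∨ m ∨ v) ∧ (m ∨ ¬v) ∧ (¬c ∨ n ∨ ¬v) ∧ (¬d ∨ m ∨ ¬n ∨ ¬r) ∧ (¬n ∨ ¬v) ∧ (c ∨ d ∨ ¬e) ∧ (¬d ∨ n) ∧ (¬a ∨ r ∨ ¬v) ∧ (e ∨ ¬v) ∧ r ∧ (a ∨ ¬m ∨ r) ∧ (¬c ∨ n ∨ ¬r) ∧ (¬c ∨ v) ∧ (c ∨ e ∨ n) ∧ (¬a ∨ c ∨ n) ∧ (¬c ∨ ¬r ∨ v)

m = True, d = False, v = False, c = False, e = False, r = True, n = True, a = True

Unit clause (r) forces r = True.
In (¬c ∨ ¬r) only ¬c is left, so c = False.
Try m = False:
  (c ∨ ¬d ∨ m) forces d = False.
  (c ∨ m ∨ v) forces v = True.
  clause (m ∨ ¬v) is falsified — backtrack.
So m = True.
Set d = False.
  then (c ∨ d ∨ ¬e) forces e = False.
  then (e ∨ ¬v) forces v = False.
  then (c ∨ e ∨ n) forces n = True.
  then (a ∨ e) forces a = True.
All clauses satisfied.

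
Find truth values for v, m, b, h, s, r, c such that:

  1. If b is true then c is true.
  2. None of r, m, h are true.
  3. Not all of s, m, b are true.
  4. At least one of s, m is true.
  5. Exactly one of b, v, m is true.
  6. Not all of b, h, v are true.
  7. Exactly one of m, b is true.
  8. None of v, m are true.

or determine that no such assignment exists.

v: False, m: False, b: True, h: False, s: True, r: False, c: True

  (1) b=T ⇒ c: T ✓
  (2) {r, m, h}: 0 true — none ✓
  (3) {s, m, b}: 2/3 true — not all ✓
  (4) {s, m}: 1 true — at least one ✓
  (5) {b, v, m}: 1 true — exactly one ✓
  (6) {b, h, v}: 1/3 true — not all ✓
  (7) {m, b}: 1 true — exactly one ✓
  (8) {v, m}: 0 true — none ✓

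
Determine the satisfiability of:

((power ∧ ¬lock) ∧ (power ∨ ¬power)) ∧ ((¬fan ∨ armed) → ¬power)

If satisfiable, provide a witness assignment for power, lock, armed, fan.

power = True; lock = False; armed = False; fan = True

  (power ∧ ¬lock) ∧ (power ∨ ¬power) = True
    power ∧ ¬lock = True
      ¬lock = True
    power ∨ ¬power = True
      ¬power = False
  (¬fan ∨ armed) → ¬power = True
    ¬fan ∨ armed = False
      ¬fan = False
    ¬power = False
Both conjuncts True, so the formula holds.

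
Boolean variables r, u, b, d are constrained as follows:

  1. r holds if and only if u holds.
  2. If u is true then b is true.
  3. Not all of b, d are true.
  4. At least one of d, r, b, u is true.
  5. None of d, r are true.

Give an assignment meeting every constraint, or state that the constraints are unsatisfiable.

r=F; u=F; b=T; d=F

  (1) r=F, u=F — same ✓
  (2) u=F ⇒ b: vacuous ✓
  (3) {b, d}: 1/2 true — not all ✓
  (4) {d, r, b, u}: 1 true — at least one ✓
  (5) {d, r}: 0 true — none ✓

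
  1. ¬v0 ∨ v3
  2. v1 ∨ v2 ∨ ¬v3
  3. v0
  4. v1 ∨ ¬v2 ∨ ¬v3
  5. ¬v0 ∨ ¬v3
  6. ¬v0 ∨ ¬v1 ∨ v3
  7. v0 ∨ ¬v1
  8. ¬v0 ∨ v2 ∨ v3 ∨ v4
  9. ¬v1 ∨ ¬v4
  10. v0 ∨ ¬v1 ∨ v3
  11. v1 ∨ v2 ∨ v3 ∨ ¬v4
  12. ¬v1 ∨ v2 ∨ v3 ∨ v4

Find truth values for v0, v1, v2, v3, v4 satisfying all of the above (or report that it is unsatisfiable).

Case v0 = True:
  (¬v0 ∨ v3) forces v3 = True.
  Clause (¬v0 ∨ ¬v3) is falsified — contradiction.
Case v0 = False:
  Clause (v0) is falsified — contradiction.
Both cases fail, so the formula is unsatisfiable.

The formula is unsatisfiable.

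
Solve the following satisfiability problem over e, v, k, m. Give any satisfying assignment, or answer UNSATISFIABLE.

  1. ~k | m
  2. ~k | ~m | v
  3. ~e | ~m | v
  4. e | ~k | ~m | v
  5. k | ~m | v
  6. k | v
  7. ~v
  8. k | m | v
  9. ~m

No satisfying assignment exists.

Case v = True:
  Clause (~v) is falsified — contradiction.
Case v = False:
  (k | v) forces k = True.
  (~k | m) forces m = True.
  Clause (~k | ~m | v) is falsified — contradiction.
Both cases fail, so the formula is unsatisfiable.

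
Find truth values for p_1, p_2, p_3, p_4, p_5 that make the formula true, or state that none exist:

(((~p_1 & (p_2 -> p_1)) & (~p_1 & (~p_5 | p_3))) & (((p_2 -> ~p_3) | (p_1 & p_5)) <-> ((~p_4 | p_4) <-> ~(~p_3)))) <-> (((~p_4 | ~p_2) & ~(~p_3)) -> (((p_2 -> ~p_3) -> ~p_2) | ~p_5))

p_1 = False, p_2 = False, p_3 = True, p_4 = False, p_5 = True

  (((~p_1 & (p_2 -> p_1)) & (~p_1 & (~p_5 | p_3))) & (((p_2 -> ~p_3) | (p_1 & p_5)) <-> ((~p_4 | p_4) <-> ~(~p_3)))) <-> (((~p_4 | ~p_2) & ~(~p_3)) -> (((p_2 -> ~p_3) -> ~p_2) | ~p_5)) = True
    ((~p_1 & (p_2 -> p_1)) & (~p_1 & (~p_5 | p_3))) & (((p_2 -> ~p_3) | (p_1 & p_5)) <-> ((~p_4 | p_4) <-> ~(~p_3))) = True
      (~p_1 & (p_2 -> p_1)) & (~p_1 & (~p_5 | p_3)) = True
        ~p_1 & (p_2 -> p_1) = True
          ~p_1 = True
          p_2 -> p_1 = True
        ~p_1 & (~p_5 | p_3) = True
          ~p_1 = True
          ~p_5 | p_3 = True
            ~p_5 = False
      ((p_2 -> ~p_3) | (p_1 & p_5)) <-> ((~p_4 | p_4) <-> ~(~p_3)) = True
        (p_2 -> ~p_3) | (p_1 & p_5) = True
          p_2 -> ~p_3 = True
            ~p_3 = False
          p_1 & p_5 = False
        (~p_4 | p_4) <-> ~(~p_3) = True
          ~p_4 | p_4 = True
            ~p_4 = True
          ~(~p_3) = True
            ~p_3 = False
    ((~p_4 | ~p_2) & ~(~p_3)) -> (((p_2 -> ~p_3) -> ~p_2) | ~p_5) = True
      (~p_4 | ~p_2) & ~(~p_3) = True
        ~p_4 | ~p_2 = True
          ~p_4 = True
          ~p_2 = True
        ~(~p_3) = True
          ~p_3 = False
      ((p_2 -> ~p_3) -> ~p_2) | ~p_5 = True
        (p_2 -> ~p_3) -> ~p_2 = True
          p_2 -> ~p_3 = True
            ~p_3 = False
          ~p_2 = True
        ~p_5 = False
The formula evaluates to True.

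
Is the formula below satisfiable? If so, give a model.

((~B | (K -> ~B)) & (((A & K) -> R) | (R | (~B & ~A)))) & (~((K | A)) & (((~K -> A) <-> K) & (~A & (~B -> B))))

A=F; K=F; R=T; B=T

  (~B | (K -> ~B)) & (((A & K) -> R) | (R | (~B & ~A))) = True
    ~B | (K -> ~B) = True
      ~B = False
      K -> ~B = True
        ~B = False
    ((A & K) -> R) | (R | (~B & ~A)) = True
      (A & K) -> R = True
        A & K = False
      R | (~B & ~A) = True
        ~B & ~A = False
          ~B = False
          ~A = True
  ~((K | A)) & (((~K -> A) <-> K) & (~A & (~B -> B))) = True
    ~((K | A)) = True
      K | A = False
    ((~K -> A) <-> K) & (~A & (~B -> B)) = True
      (~K -> A) <-> K = True
        ~K -> A = False
          ~K = True
      ~A & (~B -> B) = True
        ~A = True
        ~B -> B = True
          ~B = False
Both conjuncts True, so the formula holds.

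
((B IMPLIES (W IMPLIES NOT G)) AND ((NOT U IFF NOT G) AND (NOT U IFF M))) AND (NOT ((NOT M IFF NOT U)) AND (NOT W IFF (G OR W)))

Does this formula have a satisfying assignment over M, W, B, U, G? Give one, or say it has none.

M = False, W = False, B = False, U = True, G = True

  (B IMPLIES (W IMPLIES NOT G)) AND ((NOT U IFF NOT G) AND (NOT U IFF M)) = True
    B IMPLIES (W IMPLIES NOT G) = True
      W IMPLIES NOT G = True
        NOT G = False
    (NOT U IFF NOT G) AND (NOT U IFF M) = True
      NOT U IFF NOT G = True
        NOT U = False
        NOT G = False
      NOT U IFF M = True
        NOT U = False
  NOT ((NOT M IFF NOT U)) AND (NOT W IFF (G OR W)) = True
    NOT ((NOT M IFF NOT U)) = True
      NOT M IFF NOT U = False
        NOT M = True
        NOT U = False
    NOT W IFF (G OR W) = True
      NOT W = True
      G OR W = True
Both conjuncts True, so the formula holds.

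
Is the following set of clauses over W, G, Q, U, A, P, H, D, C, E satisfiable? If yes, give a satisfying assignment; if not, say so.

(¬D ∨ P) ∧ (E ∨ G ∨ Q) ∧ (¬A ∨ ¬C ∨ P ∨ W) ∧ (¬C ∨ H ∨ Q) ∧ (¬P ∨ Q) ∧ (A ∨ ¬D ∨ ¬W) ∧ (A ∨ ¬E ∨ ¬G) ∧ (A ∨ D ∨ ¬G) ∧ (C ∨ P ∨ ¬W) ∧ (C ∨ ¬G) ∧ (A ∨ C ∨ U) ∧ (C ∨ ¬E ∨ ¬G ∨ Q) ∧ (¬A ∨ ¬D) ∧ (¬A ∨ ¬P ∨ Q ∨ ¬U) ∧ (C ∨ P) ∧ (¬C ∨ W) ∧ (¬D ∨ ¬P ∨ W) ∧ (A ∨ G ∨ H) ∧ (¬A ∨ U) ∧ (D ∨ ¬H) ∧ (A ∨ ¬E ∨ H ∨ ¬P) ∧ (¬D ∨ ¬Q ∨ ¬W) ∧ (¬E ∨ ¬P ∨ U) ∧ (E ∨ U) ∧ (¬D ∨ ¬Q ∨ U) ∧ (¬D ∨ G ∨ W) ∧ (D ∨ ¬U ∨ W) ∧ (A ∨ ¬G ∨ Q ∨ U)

W = True, G = False, Q = True, U = True, A = True, P = False, H = False, D = False, C = True, E = False

Set W = True.
Set G = False.
Set Q = True.
  then (¬D ∨ ¬Q ∨ ¬W) forces D = False.
  then (D ∨ ¬H) forces H = False.
  then (A ∨ G ∨ H) forces A = True.
  then (¬A ∨ U) forces U = True.
Set P = False.
  then (C ∨ P ∨ ¬W) forces C = True.
Set E = False.
All clauses satisfied.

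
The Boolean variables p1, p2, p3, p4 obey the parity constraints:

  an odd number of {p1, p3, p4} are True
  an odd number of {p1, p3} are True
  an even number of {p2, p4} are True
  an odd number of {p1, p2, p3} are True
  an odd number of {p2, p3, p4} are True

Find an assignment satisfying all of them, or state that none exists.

p1 = False; p2 = False; p3 = True; p4 = False

{p1, p3, p4}: 1 true → odd ✓
{p1, p3}: 1 true → odd ✓
{p2, p4}: 0 true → even ✓
{p1, p2, p3}: 1 true → odd ✓
{p2, p3, p4}: 1 true → odd ✓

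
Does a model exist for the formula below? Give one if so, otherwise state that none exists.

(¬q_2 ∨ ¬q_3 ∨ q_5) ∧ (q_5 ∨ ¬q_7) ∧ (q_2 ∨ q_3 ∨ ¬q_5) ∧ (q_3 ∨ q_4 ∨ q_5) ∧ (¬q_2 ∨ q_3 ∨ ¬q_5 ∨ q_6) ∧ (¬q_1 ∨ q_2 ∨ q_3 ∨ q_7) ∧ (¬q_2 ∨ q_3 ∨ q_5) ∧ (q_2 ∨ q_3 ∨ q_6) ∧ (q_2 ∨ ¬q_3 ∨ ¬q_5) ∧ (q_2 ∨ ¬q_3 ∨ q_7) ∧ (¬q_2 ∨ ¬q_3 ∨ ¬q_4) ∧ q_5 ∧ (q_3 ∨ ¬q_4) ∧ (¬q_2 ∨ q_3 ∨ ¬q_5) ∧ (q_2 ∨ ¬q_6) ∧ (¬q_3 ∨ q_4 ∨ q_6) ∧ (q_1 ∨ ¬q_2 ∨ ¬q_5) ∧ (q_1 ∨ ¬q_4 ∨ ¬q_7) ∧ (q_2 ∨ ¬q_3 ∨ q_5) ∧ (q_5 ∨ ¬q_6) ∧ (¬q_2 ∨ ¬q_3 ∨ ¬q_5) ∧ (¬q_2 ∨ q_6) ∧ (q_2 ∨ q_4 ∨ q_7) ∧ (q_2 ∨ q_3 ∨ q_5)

The formula is unsatisfiable.

Case q_2 = True:
  (q_5) forces q_5 = True.
  (¬q_2 ∨ q_3 ∨ ¬q_5) forces q_3 = True.
  Clause (¬q_2 ∨ ¬q_3 ∨ ¬q_5) is falsified — contradiction.
Case q_2 = False:
  (q_5) forces q_5 = True.
  (q_2 ∨ q_3 ∨ ¬q_5) forces q_3 = True.
  Clause (q_2 ∨ ¬q_3 ∨ ¬q_5) is falsified — contradiction.
Both cases fail, so the formula is unsatisfiable.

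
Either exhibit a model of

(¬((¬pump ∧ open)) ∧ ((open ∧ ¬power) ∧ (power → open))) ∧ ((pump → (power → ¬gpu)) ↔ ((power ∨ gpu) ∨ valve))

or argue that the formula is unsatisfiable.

open: True; valve: False; power: False; gpu: True; pump: True

  ¬((¬pump ∧ open)) ∧ ((open ∧ ¬power) ∧ (power → open)) = True
    ¬((¬pump ∧ open)) = True
      ¬pump ∧ open = False
        ¬pump = False
    (open ∧ ¬power) ∧ (power → open) = True
      open ∧ ¬power = True
        ¬power = True
      power → open = True
  (pump → (power → ¬gpu)) ↔ ((power ∨ gpu) ∨ valve) = True
    pump → (power → ¬gpu) = True
      power → ¬gpu = True
        ¬gpu = False
    (power ∨ gpu) ∨ valve = True
      power ∨ gpu = True
Both conjuncts True, so the formula holds.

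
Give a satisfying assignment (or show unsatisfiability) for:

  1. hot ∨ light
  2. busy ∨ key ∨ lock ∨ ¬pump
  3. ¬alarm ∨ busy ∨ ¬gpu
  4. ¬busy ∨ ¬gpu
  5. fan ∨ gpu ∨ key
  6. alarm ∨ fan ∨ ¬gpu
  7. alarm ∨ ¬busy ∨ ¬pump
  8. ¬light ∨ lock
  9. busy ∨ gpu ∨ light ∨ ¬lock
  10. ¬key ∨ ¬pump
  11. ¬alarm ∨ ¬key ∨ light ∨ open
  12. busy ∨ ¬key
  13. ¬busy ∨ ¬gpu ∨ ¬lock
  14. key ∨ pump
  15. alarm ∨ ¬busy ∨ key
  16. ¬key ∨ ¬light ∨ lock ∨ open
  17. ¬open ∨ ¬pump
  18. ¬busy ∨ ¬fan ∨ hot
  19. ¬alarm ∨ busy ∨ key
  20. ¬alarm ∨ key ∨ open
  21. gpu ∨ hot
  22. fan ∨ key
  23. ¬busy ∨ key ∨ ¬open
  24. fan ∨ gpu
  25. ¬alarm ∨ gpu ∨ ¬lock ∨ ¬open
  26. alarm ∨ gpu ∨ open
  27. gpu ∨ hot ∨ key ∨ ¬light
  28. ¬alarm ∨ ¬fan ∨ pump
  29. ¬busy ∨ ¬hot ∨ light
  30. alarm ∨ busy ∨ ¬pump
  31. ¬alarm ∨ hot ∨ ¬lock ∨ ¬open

fan = True, light = True, pump = False, key = True, busy = True, gpu = False, alarm = False, hot = True, lock = True, open = True

Try fan = False:
  (fan ∨ key) forces key = True.
  (¬key ∨ ¬pump) forces pump = False.
  (busy ∨ ¬key) forces busy = True.
  (¬busy ∨ ¬gpu) forces gpu = False.
  clause (fan ∨ gpu) is falsified — backtrack.
So fan = True.
Set light = True.
  then (¬light ∨ lock) forces lock = True.
Try pump = True:
  (¬key ∨ ¬pump) forces key = False.
  (¬open ∨ ¬pump) forces open = False.
  (¬alarm ∨ key ∨ open) forces alarm = False.
  (alarm ∨ ¬busy ∨ ¬pump) forces busy = False.
  clause (alarm ∨ busy ∨ ¬pump) is falsified — backtrack.
So pump = False.
  then (key ∨ pump) forces key = True.
  then (¬alarm ∨ ¬fan ∨ pump) forces alarm = False.
  then (busy ∨ ¬key) forces busy = True.
  then (¬busy ∨ ¬gpu ∨ ¬lock) forces gpu = False.
  then (¬busy ∨ ¬fan ∨ hot) forces hot = True.
  then (alarm ∨ gpu ∨ open) forces open = True.
All clauses satisfied.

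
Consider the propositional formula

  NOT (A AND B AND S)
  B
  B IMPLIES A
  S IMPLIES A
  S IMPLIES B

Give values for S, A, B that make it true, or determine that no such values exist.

Unit clause (B) forces B = True.
In (A OR NOT B) only A is left, so A = True.
In (NOT A OR NOT B OR NOT S) only NOT S is left, so S = False.
All clauses satisfied.

S=F; A=T; B=T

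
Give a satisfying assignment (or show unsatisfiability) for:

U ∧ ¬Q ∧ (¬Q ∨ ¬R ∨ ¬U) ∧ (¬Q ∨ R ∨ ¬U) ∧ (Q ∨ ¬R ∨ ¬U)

U=T, Q=F, R=F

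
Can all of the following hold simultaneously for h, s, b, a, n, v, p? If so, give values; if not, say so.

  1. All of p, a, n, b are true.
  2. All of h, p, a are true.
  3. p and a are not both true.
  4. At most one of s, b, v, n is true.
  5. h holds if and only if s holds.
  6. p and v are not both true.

UNSATISFIABLE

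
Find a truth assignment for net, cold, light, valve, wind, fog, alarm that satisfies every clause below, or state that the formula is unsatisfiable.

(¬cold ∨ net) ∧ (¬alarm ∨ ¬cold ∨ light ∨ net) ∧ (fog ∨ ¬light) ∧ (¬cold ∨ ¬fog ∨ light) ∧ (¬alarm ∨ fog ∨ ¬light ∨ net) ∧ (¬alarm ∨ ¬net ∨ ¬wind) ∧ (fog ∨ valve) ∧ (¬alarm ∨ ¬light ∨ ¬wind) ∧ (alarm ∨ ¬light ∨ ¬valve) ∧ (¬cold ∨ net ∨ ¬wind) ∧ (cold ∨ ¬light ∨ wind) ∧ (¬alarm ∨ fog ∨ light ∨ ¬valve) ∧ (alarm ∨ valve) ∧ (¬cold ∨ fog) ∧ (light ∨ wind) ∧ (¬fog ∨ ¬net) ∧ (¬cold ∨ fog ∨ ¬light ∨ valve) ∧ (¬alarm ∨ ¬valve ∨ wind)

Set net = False.
  then (¬cold ∨ net) forces cold = False.
Try light = True:
  (fog ∨ ¬light) forces fog = True.
  (cold ∨ ¬light ∨ wind) forces wind = True.
  (¬alarm ∨ ¬light ∨ ¬wind) forces alarm = False.
  (alarm ∨ ¬light ∨ ¬valve) forces valve = False.
  clause (alarm ∨ valve) is falsified — backtrack.
So light = False.
  then (light ∨ wind) forces wind = True.
Set valve = True.
Set fog = True.
Set alarm = False.
All clauses satisfied.

net=F, cold=F, light=F, valve=T, wind=T, fog=T, alarm=F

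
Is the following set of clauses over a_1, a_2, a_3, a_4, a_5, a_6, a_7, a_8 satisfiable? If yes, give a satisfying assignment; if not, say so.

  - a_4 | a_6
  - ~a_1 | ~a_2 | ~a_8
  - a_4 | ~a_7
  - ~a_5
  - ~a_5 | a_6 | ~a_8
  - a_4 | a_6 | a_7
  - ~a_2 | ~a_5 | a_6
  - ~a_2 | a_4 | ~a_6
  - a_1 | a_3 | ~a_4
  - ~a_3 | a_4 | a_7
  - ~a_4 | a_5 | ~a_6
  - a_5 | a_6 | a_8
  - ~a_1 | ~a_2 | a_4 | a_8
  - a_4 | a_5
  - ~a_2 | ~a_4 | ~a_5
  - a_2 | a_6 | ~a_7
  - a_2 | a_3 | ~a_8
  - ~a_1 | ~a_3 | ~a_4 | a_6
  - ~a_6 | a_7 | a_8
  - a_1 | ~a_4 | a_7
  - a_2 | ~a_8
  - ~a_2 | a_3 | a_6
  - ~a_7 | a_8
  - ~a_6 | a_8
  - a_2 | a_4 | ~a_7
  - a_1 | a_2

a_1 = False, a_2 = True, a_3 = True, a_4 = True, a_5 = False, a_6 = False, a_7 = True, a_8 = True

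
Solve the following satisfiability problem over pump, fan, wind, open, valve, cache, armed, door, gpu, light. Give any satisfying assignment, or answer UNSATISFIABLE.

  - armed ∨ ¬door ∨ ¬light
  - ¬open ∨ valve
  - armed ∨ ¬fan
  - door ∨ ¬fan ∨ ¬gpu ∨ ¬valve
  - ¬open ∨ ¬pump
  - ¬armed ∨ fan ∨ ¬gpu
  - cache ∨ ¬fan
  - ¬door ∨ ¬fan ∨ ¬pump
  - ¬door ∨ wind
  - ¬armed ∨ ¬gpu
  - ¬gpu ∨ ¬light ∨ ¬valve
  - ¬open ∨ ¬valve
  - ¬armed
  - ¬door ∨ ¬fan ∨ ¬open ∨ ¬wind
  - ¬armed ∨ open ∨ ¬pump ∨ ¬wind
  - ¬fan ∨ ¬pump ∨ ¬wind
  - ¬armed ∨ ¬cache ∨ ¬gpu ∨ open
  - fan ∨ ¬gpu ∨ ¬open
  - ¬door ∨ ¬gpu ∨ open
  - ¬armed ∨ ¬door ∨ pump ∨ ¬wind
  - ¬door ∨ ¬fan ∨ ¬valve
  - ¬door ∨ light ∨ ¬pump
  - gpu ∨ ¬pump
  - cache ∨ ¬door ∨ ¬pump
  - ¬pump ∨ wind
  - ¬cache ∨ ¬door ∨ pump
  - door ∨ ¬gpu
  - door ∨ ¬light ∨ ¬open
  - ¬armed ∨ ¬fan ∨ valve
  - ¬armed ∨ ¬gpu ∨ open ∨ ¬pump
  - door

pump = False, fan = False, wind = True, open = False, valve = False, cache = False, armed = False, door = True, gpu = False, light = False

Unit clause (¬armed) forces armed = False.
Unit clause (door) forces door = True.
In (armed ∨ ¬door ∨ ¬light) only ¬light is left, so light = False.
In (armed ∨ ¬fan) only ¬fan is left, so fan = False.
In (¬door ∨ wind) only wind is left, so wind = True.
In (¬door ∨ light ∨ ¬pump) only ¬pump is left, so pump = False.
In (¬cache ∨ ¬door ∨ pump) only ¬cache is left, so cache = False.
Try open = True:
  (¬open ∨ valve) forces valve = True.
  clause (¬open ∨ ¬valve) is falsified — backtrack.
So open = False.
  then (¬door ∨ ¬gpu ∨ open) forces gpu = False.
Set valve = False.
All clauses satisfied.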